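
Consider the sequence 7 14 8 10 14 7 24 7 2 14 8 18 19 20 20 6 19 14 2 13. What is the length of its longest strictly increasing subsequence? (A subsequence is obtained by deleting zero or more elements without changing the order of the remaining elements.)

7

Let dp[i] be the longest increasing subsequence ending at position i. Then dp = [1, 2, 2, 3, 4, 1, 5, 1, 1, 4, 2, 5, 6, 7, 7, 2, 6, 4, 1, 4].
The maximum is 7; one witness is 7, 8, 10, 14, 18, 19, 20 at positions 1,3,4,5,12,13,14.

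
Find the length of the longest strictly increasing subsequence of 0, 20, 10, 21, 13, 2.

Let dp[i] be the longest increasing subsequence ending at position i. Then dp = [1, 2, 2, 3, 3, 2].
The maximum is 3; one witness is 0, 20, 21 at positions 1,2,4.

3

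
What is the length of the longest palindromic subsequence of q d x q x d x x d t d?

Using dp[i][j] = 2 + dp[i+1][j−1] if the ends match, else max(dp[i+1][j], dp[i][j−1]):
dp[1][11] = 7. A witness is dxxdxxd at positions 2,3,5,6,7,8,11.

7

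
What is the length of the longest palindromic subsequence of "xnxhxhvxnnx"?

One longest palindromic subsequence is xnxhxhxnx (positions 1,2,3,4,5,6,8,10,11); it reads the same forward and backward, and the interval DP gives dp[1][11] = 9.

9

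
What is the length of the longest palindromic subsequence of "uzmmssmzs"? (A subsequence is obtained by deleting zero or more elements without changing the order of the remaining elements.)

One longest palindromic subsequence is zmssmz (positions 2,3,5,6,7,8); it reads the same forward and backward, and the interval DP gives dp[1][9] = 6.

6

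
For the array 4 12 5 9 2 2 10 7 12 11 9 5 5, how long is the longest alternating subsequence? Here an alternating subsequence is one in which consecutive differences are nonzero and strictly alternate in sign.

9

A longest alternating subsequence is 4, 12, 5, 9, 2, 10, 7, 12, 11 (positions 1,2,3,4,5,7,8,9,10); its 8 consecutive differences strictly alternate in sign, and length 9 is optimal.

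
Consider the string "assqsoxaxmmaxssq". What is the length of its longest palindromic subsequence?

10

Using dp[i][j] = 2 + dp[i+1][j−1] if the ends match, else max(dp[i+1][j], dp[i][j−1]):
dp[1][16] = 10. A witness is qsxammaxsq at positions 4,5,7,8,10,11,12,13,15,16.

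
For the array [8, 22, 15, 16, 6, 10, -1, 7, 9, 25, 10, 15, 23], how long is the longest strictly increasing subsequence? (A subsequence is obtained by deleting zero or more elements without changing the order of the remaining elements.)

6

One longest increasing subsequence is 6, 7, 9, 10, 15, 23 (positions 5,8,9,11,12,13), of length 6; no longer one exists.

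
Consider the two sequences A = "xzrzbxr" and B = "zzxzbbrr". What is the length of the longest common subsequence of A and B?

A longest common subsequence is xzrr (length 4); the LCS DP confirms no longer common subsequence exists.

4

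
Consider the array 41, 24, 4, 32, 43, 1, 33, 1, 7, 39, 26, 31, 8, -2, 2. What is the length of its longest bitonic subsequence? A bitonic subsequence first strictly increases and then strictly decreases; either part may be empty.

One longest bitonic subsequence is 24, 32, 43, 39, 31, 8, 2 (positions 2,4,5,10,12,13,15): it rises to 43 then falls. Length 7 is optimal.

7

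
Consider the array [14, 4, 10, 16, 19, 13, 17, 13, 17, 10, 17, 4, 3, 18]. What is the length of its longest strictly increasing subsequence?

5

Let dp[i] be the longest increasing subsequence ending at position i. Then dp = [1, 1, 2, 3, 4, 3, 4, 3, 4, 2, 4, 1, 1, 5].
The maximum is 5; one witness is 4, 10, 16, 17, 18 at positions 2,3,4,7,14.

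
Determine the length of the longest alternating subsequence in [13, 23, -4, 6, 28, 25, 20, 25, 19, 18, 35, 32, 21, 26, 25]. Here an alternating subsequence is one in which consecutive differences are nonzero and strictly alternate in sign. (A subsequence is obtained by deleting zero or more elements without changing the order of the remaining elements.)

Track the best alternating length ending on an up-step vs a down-step at each position: up/down = 1/1, 2/1, 1/3, 4/3, 4/1, 4/5, 4/5, 6/5, 4/7, 4/7, 8/1, 8/9, 8/9, 10/9, 10/11.
The maximum over both is 11; one such subsequence is 13, 23, -4, 28, 20, 25, 19, 35, 21, 26, 25.

11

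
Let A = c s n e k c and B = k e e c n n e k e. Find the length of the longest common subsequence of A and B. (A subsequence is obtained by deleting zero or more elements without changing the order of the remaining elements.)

4

Backtracking the LCS table gives one alignment: c (A1,B4) → n (A3,B6) → e (A4,B7) → k (A5,B8).
So the longest common subsequence has length 4.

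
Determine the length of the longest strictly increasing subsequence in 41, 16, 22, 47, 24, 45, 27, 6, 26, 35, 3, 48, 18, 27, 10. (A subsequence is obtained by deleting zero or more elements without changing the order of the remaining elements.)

6

Scanning left to right, the best length ending at each element is: 41→1, 16→1, 22→2, 47→3, 24→3, 45→4, 27→4, 6→1, 26→4, 35→5, 3→1, 48→6, 18→2, 27→5, 10→2.
So the longest increasing subsequence has length 6, e.g. 16, 22, 24, 27, 35, 48.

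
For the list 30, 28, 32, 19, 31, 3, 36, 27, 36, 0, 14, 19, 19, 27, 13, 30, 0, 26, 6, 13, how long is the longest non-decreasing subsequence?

Scanning left to right, the best length ending at each element is: 30→1, 28→1, 32→2, 19→1, 31→2, 3→1, 36→3, 27→2, 36→4, 0→1, 14→2, 19→3, 19→4, 27→5, 13→2, 30→6, 0→2, 26→5, 6→3, 13→4.
So the longest non-decreasing subsequence has length 6, e.g. 3, 14, 19, 19, 27, 30.

6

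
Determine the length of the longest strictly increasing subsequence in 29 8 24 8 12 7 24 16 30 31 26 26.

One longest increasing subsequence is 8, 12, 24, 30, 31 (positions 2,5,7,9,10), of length 5; no longer one exists.

5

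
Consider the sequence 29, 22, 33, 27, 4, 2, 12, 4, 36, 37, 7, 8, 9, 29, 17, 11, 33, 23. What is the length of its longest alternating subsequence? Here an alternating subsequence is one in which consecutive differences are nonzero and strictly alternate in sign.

Track the best alternating length ending on an up-step vs a down-step at each position: up/down = 1/1, 1/2, 3/1, 3/4, 1/4, 1/4, 5/4, 5/6, 7/1, 7/1, 7/8, 9/8, 9/8, 9/8, 9/10, 9/10, 11/8, 11/12.
The maximum over both is 12; one such subsequence is 29, 22, 33, 4, 12, 4, 36, 7, 29, 17, 33, 23.

12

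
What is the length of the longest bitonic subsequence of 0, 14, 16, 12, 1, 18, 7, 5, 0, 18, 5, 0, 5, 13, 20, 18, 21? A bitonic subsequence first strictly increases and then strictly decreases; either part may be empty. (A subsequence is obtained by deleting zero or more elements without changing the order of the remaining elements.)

One longest bitonic subsequence is 0, 14, 16, 12, 7, 5, 0 (positions 1,2,3,4,7,11,12): it rises to 16 then falls. Length 7 is optimal.

7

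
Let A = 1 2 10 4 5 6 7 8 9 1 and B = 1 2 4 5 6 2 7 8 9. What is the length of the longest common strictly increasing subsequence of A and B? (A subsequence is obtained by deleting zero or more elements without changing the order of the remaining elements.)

A longest common strictly increasing subsequence is 1, 2, 4, 5, 6, 7, 8, 9 (length 8); it appears in order in both A and B, and no longer such subsequence exists.

8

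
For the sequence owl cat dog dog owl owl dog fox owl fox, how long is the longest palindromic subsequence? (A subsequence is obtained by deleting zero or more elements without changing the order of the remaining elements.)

6

One longest palindromic subsequence is owl dog owl owl dog owl (positions 1,4,5,6,7,9); it reads the same forward and backward, and the interval DP gives dp[1][10] = 6.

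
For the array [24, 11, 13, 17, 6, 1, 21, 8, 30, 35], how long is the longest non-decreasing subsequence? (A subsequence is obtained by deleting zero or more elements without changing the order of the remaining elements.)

Let dp[i] be the longest non-decreasing subsequence ending at position i. Then dp = [1, 1, 2, 3, 1, 1, 4, 2, 5, 6].
The maximum is 6; one witness is 11, 13, 17, 21, 30, 35 at positions 2,3,4,7,9,10.

6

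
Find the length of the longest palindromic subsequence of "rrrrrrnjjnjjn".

Using dp[i][j] = 2 + dp[i+1][j−1] if the ends match, else max(dp[i+1][j], dp[i][j−1]):
dp[1][13] = 7. A witness is njjnjjn at positions 7,8,9,10,11,12,13.

7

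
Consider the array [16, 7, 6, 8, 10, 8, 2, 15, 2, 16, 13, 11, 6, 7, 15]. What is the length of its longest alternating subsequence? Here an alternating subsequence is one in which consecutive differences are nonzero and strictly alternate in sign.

9

Track the best alternating length ending on an up-step vs a down-step at each position: up/down = 1/1, 1/2, 1/2, 3/2, 3/2, 3/4, 1/4, 5/2, 1/6, 7/1, 7/8, 7/8, 7/8, 9/8, 9/8.
The maximum over both is 9; one such subsequence is 16, 7, 10, 8, 15, 2, 16, 6, 7.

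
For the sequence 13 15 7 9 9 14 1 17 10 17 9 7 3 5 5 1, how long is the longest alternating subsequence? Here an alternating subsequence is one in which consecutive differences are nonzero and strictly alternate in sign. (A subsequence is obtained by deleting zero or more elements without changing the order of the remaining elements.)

Track the best alternating length ending on an up-step vs a down-step at each position: up/down = 1/1, 2/1, 1/3, 4/3, 4/3, 4/3, 1/5, 6/1, 6/7, 8/1, 6/9, 6/9, 6/9, 10/9, 10/9, 1/11.
The maximum over both is 11; one such subsequence is 13, 15, 7, 9, 1, 17, 10, 17, 3, 5, 1.

11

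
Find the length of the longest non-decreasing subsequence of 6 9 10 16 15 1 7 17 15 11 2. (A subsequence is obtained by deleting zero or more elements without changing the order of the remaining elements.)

5

One longest non-decreasing subsequence is 6, 9, 10, 16, 17 (positions 1,2,3,4,8), of length 5; no longer one exists.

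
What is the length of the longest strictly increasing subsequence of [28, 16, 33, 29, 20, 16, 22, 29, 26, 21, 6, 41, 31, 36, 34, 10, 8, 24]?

Scanning left to right, the best length ending at each element is: 28→1, 16→1, 33→2, 29→2, 20→2, 16→1, 22→3, 29→4, 26→4, 21→3, 6→1, 41→5, 31→5, 36→6, 34→6, 10→2, 8→2, 24→4.
So the longest increasing subsequence has length 6, e.g. 16, 20, 22, 29, 31, 36.

6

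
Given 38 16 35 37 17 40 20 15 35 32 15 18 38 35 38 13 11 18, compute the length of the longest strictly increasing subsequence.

6

One longest increasing subsequence is 16, 17, 20, 32, 35, 38 (positions 2,5,7,10,14,15), of length 6; no longer one exists.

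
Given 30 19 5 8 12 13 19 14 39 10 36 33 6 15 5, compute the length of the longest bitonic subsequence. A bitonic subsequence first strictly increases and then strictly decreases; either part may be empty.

One longest bitonic subsequence is 5, 8, 12, 13, 19, 39, 36, 33, 15, 5 (positions 3,4,5,6,7,9,11,12,14,15): it rises to 39 then falls. Length 10 is optimal.

10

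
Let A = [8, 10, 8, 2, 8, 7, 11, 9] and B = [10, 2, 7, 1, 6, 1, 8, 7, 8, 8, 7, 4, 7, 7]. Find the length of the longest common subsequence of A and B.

A longest common subsequence is 8, 8, 8, 7 (length 4); the LCS DP confirms no longer common subsequence exists.

4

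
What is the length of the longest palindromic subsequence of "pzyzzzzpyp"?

Using dp[i][j] = 2 + dp[i+1][j−1] if the ends match, else max(dp[i+1][j], dp[i][j−1]):
dp[1][10] = 8. A witness is pyzzzzyp at positions 1,3,4,5,6,7,9,10.

8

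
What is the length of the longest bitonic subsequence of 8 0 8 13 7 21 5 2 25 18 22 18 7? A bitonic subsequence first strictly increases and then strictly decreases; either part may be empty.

8

One longest bitonic subsequence is 0, 8, 13, 21, 25, 22, 18, 7 (positions 2,3,4,6,9,11,12,13): it rises to 25 then falls. Length 8 is optimal.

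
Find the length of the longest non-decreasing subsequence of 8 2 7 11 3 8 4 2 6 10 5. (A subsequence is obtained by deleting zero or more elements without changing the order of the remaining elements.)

5

One longest non-decreasing subsequence is 2, 3, 4, 6, 10 (positions 2,5,7,9,10), of length 5; no longer one exists.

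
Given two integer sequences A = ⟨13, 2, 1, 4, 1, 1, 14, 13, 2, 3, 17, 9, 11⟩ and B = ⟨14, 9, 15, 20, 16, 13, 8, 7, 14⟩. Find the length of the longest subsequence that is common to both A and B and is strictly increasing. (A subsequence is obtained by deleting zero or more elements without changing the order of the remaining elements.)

For each value that appears in both, track the longest common increasing run ending there.
The best achievable length is 2; one witness is 13, 14 (A-positions 1,7, B-positions 6,9).

2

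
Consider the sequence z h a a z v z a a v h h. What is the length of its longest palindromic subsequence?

Using dp[i][j] = 2 + dp[i+1][j−1] if the ends match, else max(dp[i+1][j], dp[i][j−1]):
dp[1][12] = 9. A witness is haazvzaah at positions 2,3,4,5,6,7,8,9,12.

9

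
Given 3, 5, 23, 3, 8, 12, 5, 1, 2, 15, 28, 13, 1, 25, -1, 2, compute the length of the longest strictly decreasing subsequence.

6

Scanning left to right, the best length ending at each element is: 3→1, 5→1, 23→1, 3→2, 8→2, 12→2, 5→3, 1→4, 2→4, 15→2, 28→1, 13→3, 1→5, 25→2, -1→6, 2→4.
So the longest decreasing subsequence has length 6, e.g. 23, 8, 5, 2, 1, -1.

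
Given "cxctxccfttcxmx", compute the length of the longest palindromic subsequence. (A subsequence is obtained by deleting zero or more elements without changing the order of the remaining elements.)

8

Using dp[i][j] = 2 + dp[i+1][j−1] if the ends match, else max(dp[i+1][j], dp[i][j−1]):
dp[1][14] = 8. A witness is xxcttcxx at positions 2,5,6,9,10,11,12,14.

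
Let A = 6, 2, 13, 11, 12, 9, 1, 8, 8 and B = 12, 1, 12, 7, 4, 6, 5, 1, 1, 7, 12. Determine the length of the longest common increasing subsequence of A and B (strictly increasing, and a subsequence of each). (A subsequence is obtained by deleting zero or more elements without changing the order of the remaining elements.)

A longest common strictly increasing subsequence is 6, 12 (length 2); it appears in order in both A and B, and no longer such subsequence exists.

2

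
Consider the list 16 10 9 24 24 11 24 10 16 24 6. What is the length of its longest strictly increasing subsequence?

One longest increasing subsequence is 10, 11, 16, 24 (positions 2,6,9,10), of length 4; no longer one exists.

4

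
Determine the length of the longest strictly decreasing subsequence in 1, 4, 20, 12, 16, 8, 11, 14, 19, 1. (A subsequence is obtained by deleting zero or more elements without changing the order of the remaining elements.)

4

Let dp[i] be the longest decreasing subsequence ending at position i. Then dp = [1, 1, 1, 2, 2, 3, 3, 3, 2, 4].
The maximum is 4; one witness is 20, 12, 8, 1 at positions 3,4,6,10.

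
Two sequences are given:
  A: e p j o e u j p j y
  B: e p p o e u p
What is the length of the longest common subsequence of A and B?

6

A longest common subsequence is epoeup (length 6); the LCS DP confirms no longer common subsequence exists.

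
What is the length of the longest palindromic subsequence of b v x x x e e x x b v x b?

One longest palindromic subsequence is bxxxeexxxb (positions 1,3,4,5,6,7,8,9,12,13); it reads the same forward and backward, and the interval DP gives dp[1][13] = 10.

10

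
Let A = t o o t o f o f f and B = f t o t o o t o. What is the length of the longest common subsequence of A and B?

5

Backtracking the LCS table gives one alignment: t (A1,B4) → o (A2,B5) → o (A3,B6) → t (A4,B7) → o (A7,B8).
So the longest common subsequence has length 5.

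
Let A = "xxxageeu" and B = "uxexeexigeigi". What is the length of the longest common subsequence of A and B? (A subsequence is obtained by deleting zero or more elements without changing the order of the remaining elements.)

Backtracking the LCS table gives one alignment: x (A1,B2) → x (A2,B4) → x (A3,B7) → g (A5,B9) → e (A6,B10).
So the longest common subsequence has length 5.

5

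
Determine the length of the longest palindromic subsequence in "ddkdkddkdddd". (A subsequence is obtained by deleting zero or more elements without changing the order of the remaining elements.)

10

One longest palindromic subsequence is dddkddkddd (positions 1,2,4,5,6,7,8,10,11,12); it reads the same forward and backward, and the interval DP gives dp[1][12] = 10.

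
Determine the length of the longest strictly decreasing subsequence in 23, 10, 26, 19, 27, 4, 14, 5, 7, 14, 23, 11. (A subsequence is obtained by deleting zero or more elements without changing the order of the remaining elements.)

4

One longest decreasing subsequence is 23, 19, 14, 5 (positions 1,4,7,8), of length 4; no longer one exists.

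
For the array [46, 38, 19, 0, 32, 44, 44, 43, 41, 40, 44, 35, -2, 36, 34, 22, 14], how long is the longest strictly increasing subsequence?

4

Scanning left to right, the best length ending at each element is: 46→1, 38→1, 19→1, 0→1, 32→2, 44→3, 44→3, 43→3, 41→3, 40→3, 44→4, 35→3, -2→1, 36→4, 34→3, 22→2, 14→2.
So the longest increasing subsequence has length 4, e.g. 19, 32, 43, 44.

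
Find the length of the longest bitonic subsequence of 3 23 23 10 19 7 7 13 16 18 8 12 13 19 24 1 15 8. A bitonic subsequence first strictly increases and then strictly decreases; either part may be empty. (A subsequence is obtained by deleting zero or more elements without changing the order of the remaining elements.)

9

Let inc[i] be the LIS ending at i and dec[i] the longest strictly decreasing subsequence starting at i. inc = [1, 2, 2, 2, 3, 2, 2, 3, 4, 5, 3, 4, 5, 6, 7, 1, 6, 3], dec = [2, 5, 5, 3, 4, 2, 2, 3, 3, 3, 2, 2, 2, 3, 3, 1, 2, 1].
max_i inc[i]+dec[i]−1 = 9, with one witness 3, 10, 13, 16, 18, 19, 24, 15, 8.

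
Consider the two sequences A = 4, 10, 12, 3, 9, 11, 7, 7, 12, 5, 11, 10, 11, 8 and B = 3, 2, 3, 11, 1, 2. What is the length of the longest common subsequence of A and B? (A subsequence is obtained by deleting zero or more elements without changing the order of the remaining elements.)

Backtracking the LCS table gives one alignment: 3 (A4,B3) → 11 (A6,B4).
So the longest common subsequence has length 2.

2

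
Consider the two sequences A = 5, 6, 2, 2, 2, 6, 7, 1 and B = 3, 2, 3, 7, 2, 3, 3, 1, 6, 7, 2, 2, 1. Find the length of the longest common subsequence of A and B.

5

A longest common subsequence is 2, 2, 6, 7, 1 (length 5); the LCS DP confirms no longer common subsequence exists.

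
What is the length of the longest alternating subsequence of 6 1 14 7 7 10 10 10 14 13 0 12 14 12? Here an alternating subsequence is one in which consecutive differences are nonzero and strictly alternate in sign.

8

Track the best alternating length ending on an up-step vs a down-step at each position: up/down = 1/1, 1/2, 3/1, 3/4, 3/4, 5/4, 5/4, 5/4, 5/1, 5/6, 1/6, 7/6, 7/1, 7/8.
The maximum over both is 8; one such subsequence is 6, 1, 14, 7, 14, 13, 14, 12.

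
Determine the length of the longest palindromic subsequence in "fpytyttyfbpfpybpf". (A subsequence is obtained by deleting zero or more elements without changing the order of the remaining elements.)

One longest palindromic subsequence is fpyyttyypf (positions 1,2,3,5,6,7,8,14,16,17); it reads the same forward and backward, and the interval DP gives dp[1][17] = 10.

10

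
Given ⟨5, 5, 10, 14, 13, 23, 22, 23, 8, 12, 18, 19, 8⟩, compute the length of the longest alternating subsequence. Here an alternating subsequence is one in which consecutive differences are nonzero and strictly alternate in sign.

Track the best alternating length ending on an up-step vs a down-step at each position: up/down = 1/1, 1/1, 2/1, 2/1, 2/3, 4/1, 4/5, 6/1, 2/7, 8/7, 8/7, 8/7, 2/9.
The maximum over both is 9; one such subsequence is 5, 14, 13, 23, 22, 23, 8, 12, 8.

9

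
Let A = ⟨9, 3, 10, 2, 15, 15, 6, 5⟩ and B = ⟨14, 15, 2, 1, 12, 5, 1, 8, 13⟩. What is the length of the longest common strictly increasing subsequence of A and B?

A longest common strictly increasing subsequence is 2, 5 (length 2); it appears in order in both A and B, and no longer such subsequence exists.

2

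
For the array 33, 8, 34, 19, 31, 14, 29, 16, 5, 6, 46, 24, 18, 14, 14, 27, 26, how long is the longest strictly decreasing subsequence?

Scanning left to right, the best length ending at each element is: 33→1, 8→2, 34→1, 19→2, 31→2, 14→3, 29→3, 16→4, 5→5, 6→5, 46→1, 24→4, 18→5, 14→6, 14→6, 27→4, 26→5.
So the longest decreasing subsequence has length 6, e.g. 33, 31, 29, 24, 18, 14.

6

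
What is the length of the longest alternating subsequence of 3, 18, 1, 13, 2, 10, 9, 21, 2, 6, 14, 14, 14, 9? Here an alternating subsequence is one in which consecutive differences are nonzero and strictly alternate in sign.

Track the best alternating length ending on an up-step vs a down-step at each position: up/down = 1/1, 2/1, 1/3, 4/3, 4/5, 6/5, 6/7, 8/1, 4/9, 10/9, 10/9, 10/9, 10/9, 10/11.
The maximum over both is 11; one such subsequence is 3, 18, 1, 13, 2, 10, 9, 21, 2, 14, 9.

11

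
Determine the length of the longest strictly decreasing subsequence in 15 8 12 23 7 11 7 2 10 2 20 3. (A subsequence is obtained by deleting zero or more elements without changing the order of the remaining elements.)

5

One longest decreasing subsequence is 15, 12, 11, 7, 2 (positions 1,3,6,7,8), of length 5; no longer one exists.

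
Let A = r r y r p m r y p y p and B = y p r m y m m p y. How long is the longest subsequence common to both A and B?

A longest common subsequence is yrmypy (length 6); the LCS DP confirms no longer common subsequence exists.

6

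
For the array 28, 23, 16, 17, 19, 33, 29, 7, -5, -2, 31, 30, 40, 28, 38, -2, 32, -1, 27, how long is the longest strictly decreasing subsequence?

Let dp[i] be the longest decreasing subsequence ending at position i. Then dp = [1, 2, 3, 3, 3, 1, 2, 4, 5, 5, 2, 3, 1, 4, 2, 5, 3, 5, 5].
The maximum is 5; one witness is 28, 23, 16, 7, -5 at positions 1,2,3,8,9.

5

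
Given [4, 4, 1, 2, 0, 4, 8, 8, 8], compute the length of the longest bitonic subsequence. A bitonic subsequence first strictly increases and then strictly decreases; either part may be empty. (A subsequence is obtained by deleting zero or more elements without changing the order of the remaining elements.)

Let inc[i] be the LIS ending at i and dec[i] the longest strictly decreasing subsequence starting at i. inc = [1, 1, 1, 2, 1, 3, 4, 4, 4], dec = [3, 3, 2, 2, 1, 1, 1, 1, 1].
max_i inc[i]+dec[i]−1 = 4, with one witness 1, 2, 4, 8.

4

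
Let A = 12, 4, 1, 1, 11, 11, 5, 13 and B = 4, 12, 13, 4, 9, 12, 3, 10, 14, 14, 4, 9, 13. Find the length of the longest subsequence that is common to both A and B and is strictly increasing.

For each value that appears in both, track the longest common increasing run ending there.
The best achievable length is 2; one witness is 4, 13 (A-positions 2,8, B-positions 1,3).

2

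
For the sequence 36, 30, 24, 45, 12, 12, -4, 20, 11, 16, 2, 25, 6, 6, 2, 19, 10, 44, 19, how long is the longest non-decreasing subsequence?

One longest non-decreasing subsequence is -4, 2, 6, 6, 19, 44 (positions 7,11,13,14,16,18), of length 6; no longer one exists.

6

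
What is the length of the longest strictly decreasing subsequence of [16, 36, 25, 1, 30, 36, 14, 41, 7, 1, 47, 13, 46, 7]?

Scanning left to right, the best length ending at each element is: 16→1, 36→1, 25→2, 1→3, 30→2, 36→1, 14→3, 41→1, 7→4, 1→5, 47→1, 13→4, 46→2, 7→5.
So the longest decreasing subsequence has length 5, e.g. 36, 25, 14, 7, 1.

5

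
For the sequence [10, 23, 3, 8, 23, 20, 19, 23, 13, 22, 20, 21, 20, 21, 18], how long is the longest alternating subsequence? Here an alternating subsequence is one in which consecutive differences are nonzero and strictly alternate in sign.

A longest alternating subsequence is 10, 23, 3, 23, 20, 23, 13, 22, 20, 21, 20, 21, 18 (positions 1,2,3,5,6,8,9,10,11,12,13,14,15); its 12 consecutive differences strictly alternate in sign, and length 13 is optimal.

13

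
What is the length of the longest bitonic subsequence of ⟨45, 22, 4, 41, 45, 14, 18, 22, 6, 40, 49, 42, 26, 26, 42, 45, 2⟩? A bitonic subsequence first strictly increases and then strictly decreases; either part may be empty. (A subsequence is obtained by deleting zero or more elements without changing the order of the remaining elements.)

9

Let inc[i] be the LIS ending at i and dec[i] the longest strictly decreasing subsequence starting at i. inc = [1, 1, 1, 2, 3, 2, 3, 4, 2, 5, 6, 6, 5, 5, 6, 7, 1], dec = [5, 4, 2, 4, 4, 3, 3, 3, 2, 3, 4, 3, 2, 2, 2, 2, 1].
max_i inc[i]+dec[i]−1 = 9, with one witness 4, 14, 18, 22, 40, 49, 42, 26, 2.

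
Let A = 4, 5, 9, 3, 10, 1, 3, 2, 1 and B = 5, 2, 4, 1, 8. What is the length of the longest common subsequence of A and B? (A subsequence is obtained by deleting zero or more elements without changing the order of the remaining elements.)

A longest common subsequence is 5, 2, 1 (length 3); the LCS DP confirms no longer common subsequence exists.

3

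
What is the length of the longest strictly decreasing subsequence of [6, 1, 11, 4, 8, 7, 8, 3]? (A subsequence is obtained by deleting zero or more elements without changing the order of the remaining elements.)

4

Let dp[i] be the longest decreasing subsequence ending at position i. Then dp = [1, 2, 1, 2, 2, 3, 2, 4].
The maximum is 4; one witness is 11, 8, 7, 3 at positions 3,5,6,8.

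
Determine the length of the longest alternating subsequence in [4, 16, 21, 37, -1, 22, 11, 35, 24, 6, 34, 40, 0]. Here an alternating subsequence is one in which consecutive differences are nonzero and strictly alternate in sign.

9

Track the best alternating length ending on an up-step vs a down-step at each position: up/down = 1/1, 2/1, 2/1, 2/1, 1/3, 4/3, 4/5, 6/3, 6/7, 4/7, 8/7, 8/1, 4/9.
The maximum over both is 9; one such subsequence is 4, 16, -1, 22, 11, 35, 24, 34, 0.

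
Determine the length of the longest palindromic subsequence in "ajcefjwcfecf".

Using dp[i][j] = 2 + dp[i+1][j−1] if the ends match, else max(dp[i+1][j], dp[i][j−1]):
dp[1][12] = 7. A witness is cefcfec at positions 3,4,5,8,9,10,11.

7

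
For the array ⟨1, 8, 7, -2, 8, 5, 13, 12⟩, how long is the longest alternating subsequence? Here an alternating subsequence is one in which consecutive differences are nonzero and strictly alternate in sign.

7

A longest alternating subsequence is 1, 8, 7, 8, 5, 13, 12 (positions 1,2,3,5,6,7,8); its 6 consecutive differences strictly alternate in sign, and length 7 is optimal.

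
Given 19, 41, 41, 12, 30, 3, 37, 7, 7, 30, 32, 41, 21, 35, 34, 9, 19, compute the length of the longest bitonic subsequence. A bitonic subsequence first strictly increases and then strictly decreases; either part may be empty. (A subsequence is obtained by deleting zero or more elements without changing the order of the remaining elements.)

One longest bitonic subsequence is 3, 7, 30, 32, 41, 35, 34, 19 (positions 6,8,10,11,12,14,15,17): it rises to 41 then falls. Length 8 is optimal.

8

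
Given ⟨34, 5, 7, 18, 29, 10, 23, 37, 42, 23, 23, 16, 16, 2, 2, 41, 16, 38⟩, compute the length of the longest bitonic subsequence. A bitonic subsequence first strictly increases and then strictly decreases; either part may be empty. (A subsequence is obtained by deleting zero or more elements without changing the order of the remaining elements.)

9

One longest bitonic subsequence is 5, 7, 18, 29, 37, 42, 23, 16, 2 (positions 2,3,4,5,8,9,11,13,15): it rises to 42 then falls. Length 9 is optimal.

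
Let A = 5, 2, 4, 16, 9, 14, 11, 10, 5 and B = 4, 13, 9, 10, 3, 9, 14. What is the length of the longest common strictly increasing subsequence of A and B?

For each value that appears in both, track the longest common increasing run ending there.
The best achievable length is 3; one witness is 4, 9, 10 (A-positions 3,5,8, B-positions 1,3,4).

3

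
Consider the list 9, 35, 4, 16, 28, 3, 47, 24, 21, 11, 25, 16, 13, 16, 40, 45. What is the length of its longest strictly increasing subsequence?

One longest increasing subsequence is 9, 16, 24, 25, 40, 45 (positions 1,4,8,11,15,16), of length 6; no longer one exists.

6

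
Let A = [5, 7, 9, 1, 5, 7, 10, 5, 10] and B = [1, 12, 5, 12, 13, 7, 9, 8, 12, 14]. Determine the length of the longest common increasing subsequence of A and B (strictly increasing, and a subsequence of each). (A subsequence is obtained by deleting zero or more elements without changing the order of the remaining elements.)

3

A longest common strictly increasing subsequence is 1, 5, 7 (length 3); it appears in order in both A and B, and no longer such subsequence exists.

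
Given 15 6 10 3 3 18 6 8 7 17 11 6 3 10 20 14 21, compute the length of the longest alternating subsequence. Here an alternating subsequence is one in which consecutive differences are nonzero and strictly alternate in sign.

13

A longest alternating subsequence is 15, 6, 10, 3, 18, 6, 8, 7, 17, 11, 20, 14, 21 (positions 1,2,3,4,6,7,8,9,10,11,15,16,17); its 12 consecutive differences strictly alternate in sign, and length 13 is optimal.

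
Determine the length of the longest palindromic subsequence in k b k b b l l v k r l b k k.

One longest palindromic subsequence is kkblrlbkk (positions 1,3,4,6,10,11,12,13,14); it reads the same forward and backward, and the interval DP gives dp[1][14] = 9.

9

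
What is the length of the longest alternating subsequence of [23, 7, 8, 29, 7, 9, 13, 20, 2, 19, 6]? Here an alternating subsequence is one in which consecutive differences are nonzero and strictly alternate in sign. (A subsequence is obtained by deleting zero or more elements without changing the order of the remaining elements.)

8

A longest alternating subsequence is 23, 7, 8, 7, 9, 2, 19, 6 (positions 1,2,3,5,6,9,10,11); its 7 consecutive differences strictly alternate in sign, and length 8 is optimal.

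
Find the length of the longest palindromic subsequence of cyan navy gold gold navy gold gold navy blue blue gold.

Using dp[i][j] = 2 + dp[i+1][j−1] if the ends match, else max(dp[i+1][j], dp[i][j−1]):
dp[1][11] = 7. A witness is navy gold gold navy gold gold navy at positions 2,3,4,5,6,7,8.

7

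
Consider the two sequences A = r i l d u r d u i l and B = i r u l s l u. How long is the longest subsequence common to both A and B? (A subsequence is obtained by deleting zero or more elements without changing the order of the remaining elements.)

4

A longest common subsequence is irul (length 4); the LCS DP confirms no longer common subsequence exists.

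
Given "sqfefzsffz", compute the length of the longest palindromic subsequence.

5

Using dp[i][j] = 2 + dp[i+1][j−1] if the ends match, else max(dp[i+1][j], dp[i][j−1]):
dp[1][10] = 5. A witness is ffsff at positions 3,5,7,8,9.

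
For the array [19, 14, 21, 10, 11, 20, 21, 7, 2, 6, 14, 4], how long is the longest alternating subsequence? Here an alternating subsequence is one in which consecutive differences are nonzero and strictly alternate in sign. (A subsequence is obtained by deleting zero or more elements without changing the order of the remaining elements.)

8

Track the best alternating length ending on an up-step vs a down-step at each position: up/down = 1/1, 1/2, 3/1, 1/4, 5/4, 5/4, 5/1, 1/6, 1/6, 7/6, 7/6, 7/8.
The maximum over both is 8; one such subsequence is 19, 14, 21, 10, 11, 2, 6, 4.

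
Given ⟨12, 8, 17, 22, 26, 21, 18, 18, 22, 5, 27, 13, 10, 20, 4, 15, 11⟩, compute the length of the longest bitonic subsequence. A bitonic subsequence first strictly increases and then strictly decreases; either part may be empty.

One longest bitonic subsequence is 12, 17, 22, 26, 21, 18, 13, 10, 4 (positions 1,3,4,5,6,8,12,13,15): it rises to 26 then falls. Length 9 is optimal.

9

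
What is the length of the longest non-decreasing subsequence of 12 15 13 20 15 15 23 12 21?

Let dp[i] be the longest non-decreasing subsequence ending at position i. Then dp = [1, 2, 2, 3, 3, 4, 5, 2, 5].
The maximum is 5; one witness is 12, 15, 15, 15, 23 at positions 1,2,5,6,7.

5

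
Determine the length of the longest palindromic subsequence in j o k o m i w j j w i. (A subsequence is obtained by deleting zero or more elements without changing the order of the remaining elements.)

One longest palindromic subsequence is iwjjwi (positions 6,7,8,9,10,11); it reads the same forward and backward, and the interval DP gives dp[1][11] = 6.

6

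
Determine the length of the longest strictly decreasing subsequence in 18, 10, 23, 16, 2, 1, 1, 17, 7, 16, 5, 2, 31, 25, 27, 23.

One longest decreasing subsequence is 18, 10, 7, 5, 2 (positions 1,2,9,11,12), of length 5; no longer one exists.

5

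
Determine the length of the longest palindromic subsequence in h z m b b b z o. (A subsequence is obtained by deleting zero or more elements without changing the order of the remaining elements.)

One longest palindromic subsequence is zbbbz (positions 2,4,5,6,7); it reads the same forward and backward, and the interval DP gives dp[1][8] = 5.

5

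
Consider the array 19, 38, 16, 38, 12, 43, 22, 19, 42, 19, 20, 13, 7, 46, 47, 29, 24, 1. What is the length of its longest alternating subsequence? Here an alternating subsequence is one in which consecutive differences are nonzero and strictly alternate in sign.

A longest alternating subsequence is 19, 38, 16, 38, 12, 43, 22, 42, 19, 20, 13, 46, 29 (positions 1,2,3,4,5,6,7,9,10,11,12,14,16); its 12 consecutive differences strictly alternate in sign, and length 13 is optimal.

13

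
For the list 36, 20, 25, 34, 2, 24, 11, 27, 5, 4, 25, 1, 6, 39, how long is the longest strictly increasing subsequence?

Let dp[i] be the longest increasing subsequence ending at position i. Then dp = [1, 1, 2, 3, 1, 2, 2, 3, 2, 2, 3, 1, 3, 4].
The maximum is 4; one witness is 20, 25, 34, 39 at positions 2,3,4,14.

4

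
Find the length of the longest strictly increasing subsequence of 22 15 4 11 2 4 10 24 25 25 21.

5

One longest increasing subsequence is 2, 4, 10, 24, 25 (positions 5,6,7,8,9), of length 5; no longer one exists.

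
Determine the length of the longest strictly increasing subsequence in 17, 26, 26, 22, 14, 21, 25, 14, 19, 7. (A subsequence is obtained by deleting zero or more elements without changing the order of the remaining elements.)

3

Scanning left to right, the best length ending at each element is: 17→1, 26→2, 26→2, 22→2, 14→1, 21→2, 25→3, 14→1, 19→2, 7→1.
So the longest increasing subsequence has length 3, e.g. 17, 22, 25.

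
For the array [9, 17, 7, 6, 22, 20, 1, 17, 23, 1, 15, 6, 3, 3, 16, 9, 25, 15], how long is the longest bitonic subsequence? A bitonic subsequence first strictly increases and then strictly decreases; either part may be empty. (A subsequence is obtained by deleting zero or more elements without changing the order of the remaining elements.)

One longest bitonic subsequence is 9, 17, 22, 20, 17, 15, 6, 3 (positions 1,2,5,6,8,11,12,14): it rises to 22 then falls. Length 8 is optimal.

8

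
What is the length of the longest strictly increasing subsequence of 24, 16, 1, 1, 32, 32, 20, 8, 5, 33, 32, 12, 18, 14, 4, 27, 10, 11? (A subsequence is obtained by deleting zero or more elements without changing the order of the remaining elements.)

5

Scanning left to right, the best length ending at each element is: 24→1, 16→1, 1→1, 1→1, 32→2, 32→2, 20→2, 8→2, 5→2, 33→3, 32→3, 12→3, 18→4, 14→4, 4→2, 27→5, 10→3, 11→4.
So the longest increasing subsequence has length 5, e.g. 1, 8, 12, 18, 27.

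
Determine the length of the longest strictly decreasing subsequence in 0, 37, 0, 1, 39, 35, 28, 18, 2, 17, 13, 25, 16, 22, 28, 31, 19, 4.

Let dp[i] be the longest decreasing subsequence ending at position i. Then dp = [1, 1, 2, 2, 1, 2, 3, 4, 5, 5, 6, 4, 6, 5, 3, 3, 6, 7].
The maximum is 7; one witness is 37, 35, 28, 18, 17, 13, 4 at positions 2,6,7,8,10,11,18.

7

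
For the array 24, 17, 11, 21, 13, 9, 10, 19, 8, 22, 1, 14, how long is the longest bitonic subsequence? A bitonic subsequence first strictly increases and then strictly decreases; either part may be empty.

6

One longest bitonic subsequence is 24, 21, 13, 10, 8, 1 (positions 1,4,5,7,9,11): it rises to 24 then falls. Length 6 is optimal.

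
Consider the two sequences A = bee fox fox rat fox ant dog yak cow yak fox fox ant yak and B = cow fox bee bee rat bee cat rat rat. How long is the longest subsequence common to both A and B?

2

Backtracking the LCS table gives one alignment: bee (A1,B6) → rat (A4,B9).
So the longest common subsequence has length 2.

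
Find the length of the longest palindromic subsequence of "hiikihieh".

One longest palindromic subsequence is hiikiih (positions 1,2,3,4,5,7,9); it reads the same forward and backward, and the interval DP gives dp[1][9] = 7.

7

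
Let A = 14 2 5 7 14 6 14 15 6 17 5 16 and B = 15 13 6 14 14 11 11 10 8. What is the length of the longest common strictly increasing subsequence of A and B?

2

A longest common strictly increasing subsequence is 6, 14 (length 2); it appears in order in both A and B, and no longer such subsequence exists.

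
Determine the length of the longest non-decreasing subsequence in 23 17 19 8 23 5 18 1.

Scanning left to right, the best length ending at each element is: 23→1, 17→1, 19→2, 8→1, 23→3, 5→1, 18→2, 1→1.
So the longest non-decreasing subsequence has length 3, e.g. 17, 19, 23.

3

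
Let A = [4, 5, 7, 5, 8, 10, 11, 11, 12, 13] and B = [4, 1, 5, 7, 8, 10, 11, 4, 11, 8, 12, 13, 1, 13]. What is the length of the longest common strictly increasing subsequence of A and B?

8

A longest common strictly increasing subsequence is 4, 5, 7, 8, 10, 11, 12, 13 (length 8); it appears in order in both A and B, and no longer such subsequence exists.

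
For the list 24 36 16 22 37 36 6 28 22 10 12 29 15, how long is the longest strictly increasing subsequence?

4

Scanning left to right, the best length ending at each element is: 24→1, 36→2, 16→1, 22→2, 37→3, 36→3, 6→1, 28→3, 22→2, 10→2, 12→3, 29→4, 15→4.
So the longest increasing subsequence has length 4, e.g. 16, 22, 28, 29.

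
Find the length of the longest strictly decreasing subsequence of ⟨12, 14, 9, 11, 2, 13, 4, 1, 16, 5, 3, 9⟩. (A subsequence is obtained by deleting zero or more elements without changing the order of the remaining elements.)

Scanning left to right, the best length ending at each element is: 12→1, 14→1, 9→2, 11→2, 2→3, 13→2, 4→3, 1→4, 16→1, 5→3, 3→4, 9→3.
So the longest decreasing subsequence has length 4, e.g. 12, 9, 2, 1.

4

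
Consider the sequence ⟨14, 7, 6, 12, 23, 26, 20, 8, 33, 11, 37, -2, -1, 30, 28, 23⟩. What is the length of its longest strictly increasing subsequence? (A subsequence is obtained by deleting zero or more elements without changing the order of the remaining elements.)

Scanning left to right, the best length ending at each element is: 14→1, 7→1, 6→1, 12→2, 23→3, 26→4, 20→3, 8→2, 33→5, 11→3, 37→6, -2→1, -1→2, 30→5, 28→5, 23→4.
So the longest increasing subsequence has length 6, e.g. 7, 12, 23, 26, 33, 37.

6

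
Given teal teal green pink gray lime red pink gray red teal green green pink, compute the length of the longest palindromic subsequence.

5

One longest palindromic subsequence is pink red gray red pink (positions 4,7,9,10,14); it reads the same forward and backward, and the interval DP gives dp[1][14] = 5.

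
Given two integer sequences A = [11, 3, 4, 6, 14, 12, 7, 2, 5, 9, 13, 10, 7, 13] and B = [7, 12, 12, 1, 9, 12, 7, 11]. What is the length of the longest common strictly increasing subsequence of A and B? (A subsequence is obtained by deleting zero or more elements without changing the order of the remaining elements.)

For each value that appears in both, track the longest common increasing run ending there.
The best achievable length is 2; one witness is 7, 9 (A-positions 7,10, B-positions 1,5).

2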